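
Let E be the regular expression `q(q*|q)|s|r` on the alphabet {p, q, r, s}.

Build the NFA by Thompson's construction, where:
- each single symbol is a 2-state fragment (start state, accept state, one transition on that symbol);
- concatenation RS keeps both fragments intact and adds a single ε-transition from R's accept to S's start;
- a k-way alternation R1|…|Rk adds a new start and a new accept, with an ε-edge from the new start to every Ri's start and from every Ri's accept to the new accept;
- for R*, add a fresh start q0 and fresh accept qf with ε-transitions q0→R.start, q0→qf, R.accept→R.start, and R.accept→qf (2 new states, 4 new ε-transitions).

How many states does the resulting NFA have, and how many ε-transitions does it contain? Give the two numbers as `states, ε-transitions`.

16, 15

Per subexpression:
Each of the 5 symbol leaves contributes 2 states and 0 ε-transitions.
  q* — 4 states, 4 ε-transitions
  q*|q — 8 states, 8 ε-transitions
  q(q*|q) — 10 states, 9 ε-transitions
  q(q*|q)|s|r — 16 states, 15 ε-transitions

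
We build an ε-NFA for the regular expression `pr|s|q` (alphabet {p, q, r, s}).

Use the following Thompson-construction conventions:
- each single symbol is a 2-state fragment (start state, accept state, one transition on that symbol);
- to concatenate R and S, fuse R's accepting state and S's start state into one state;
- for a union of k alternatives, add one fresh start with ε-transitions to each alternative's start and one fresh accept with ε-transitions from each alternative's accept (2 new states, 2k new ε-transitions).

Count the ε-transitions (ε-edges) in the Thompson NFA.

6

By structural recursion:
Each of the 4 symbol leaves contributes 0 ε-transitions.
  pr — 0 ε-transitions
  pr|s|q — 6 ε-transitions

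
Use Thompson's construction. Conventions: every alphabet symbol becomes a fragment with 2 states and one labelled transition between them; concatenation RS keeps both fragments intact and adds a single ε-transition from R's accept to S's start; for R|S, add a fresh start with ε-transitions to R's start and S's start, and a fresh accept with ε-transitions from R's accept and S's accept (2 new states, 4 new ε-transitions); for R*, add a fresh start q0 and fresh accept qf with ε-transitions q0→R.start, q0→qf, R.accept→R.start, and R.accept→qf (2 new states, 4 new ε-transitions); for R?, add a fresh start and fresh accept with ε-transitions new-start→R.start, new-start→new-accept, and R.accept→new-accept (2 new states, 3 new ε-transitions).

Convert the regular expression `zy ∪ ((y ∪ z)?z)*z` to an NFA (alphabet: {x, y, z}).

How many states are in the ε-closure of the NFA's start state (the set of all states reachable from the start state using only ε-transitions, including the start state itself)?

11

Let C(F) = |ε-closure(F.start)| within fragment F, and note whether F accepts ε. Symbol fragments have C = 1 and do not accept ε. Then:
  zy : C equals the left operand's closure size = 1 (its accept is not ε-reachable, so the closure stops there)
  y ∪ z : new start ε-reaches every alternative's start; none of them accept ε, so the new accept is not reached: C = 1 + 1 + 1 = 3
  (y ∪ z)? : new start has ε-edges to the inner start and to the new accept, so C = 2 + 3 = 5
  (y ∪ z)?z : the left operand accepts ε, so the closure extends into the next operand (via the concat ε-link); C = 5 + 1 = 6
  ((y ∪ z)?z)* : the star's fresh start ε-reaches both the body's start and the fresh accept: C = 2 + 6 = 8
  ((y ∪ z)?z)*z : C = 8 + 1 = 9 (closure spills across the concat boundary because the left factor accepts ε)
  zy ∪ ((y ∪ z)?z)*z : C = 1 + 1 + 9 = 11 (the new accept is not ε-reachable since no branch accepts ε)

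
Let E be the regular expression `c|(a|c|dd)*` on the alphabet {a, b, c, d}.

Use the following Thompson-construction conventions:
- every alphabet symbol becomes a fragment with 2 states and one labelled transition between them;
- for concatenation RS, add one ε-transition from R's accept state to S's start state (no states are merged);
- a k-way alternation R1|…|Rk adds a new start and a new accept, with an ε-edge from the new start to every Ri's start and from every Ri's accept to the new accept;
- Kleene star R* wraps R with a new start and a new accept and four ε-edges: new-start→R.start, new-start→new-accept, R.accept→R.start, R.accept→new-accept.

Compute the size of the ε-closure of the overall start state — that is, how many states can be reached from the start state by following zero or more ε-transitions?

9

Compute the ε-closure size of each fragment's start state recursively; a symbol fragment's start has no outgoing ε-edge, so its closure is just itself (size 1).
  dd — |ε-closure| equals the left operand's closure size = 1 (its accept is not ε-reachable, so the closure stops there)
  a|c|dd — |ε-closure| = 1 + 1 + 1 + 1 = 4 (the new accept is not ε-reachable since no branch accepts ε)
  (a|c|dd)* — |ε-closure| = 1 (new start) + 4 (body) + 1 (new accept) = 6
  c|(a|c|dd)* — new start ε-reaches every alternative's start; at least one alternative accepts ε, so the union's new accept is reached too: |ε-closure| = 1 + 1 + 6 + 1 = 9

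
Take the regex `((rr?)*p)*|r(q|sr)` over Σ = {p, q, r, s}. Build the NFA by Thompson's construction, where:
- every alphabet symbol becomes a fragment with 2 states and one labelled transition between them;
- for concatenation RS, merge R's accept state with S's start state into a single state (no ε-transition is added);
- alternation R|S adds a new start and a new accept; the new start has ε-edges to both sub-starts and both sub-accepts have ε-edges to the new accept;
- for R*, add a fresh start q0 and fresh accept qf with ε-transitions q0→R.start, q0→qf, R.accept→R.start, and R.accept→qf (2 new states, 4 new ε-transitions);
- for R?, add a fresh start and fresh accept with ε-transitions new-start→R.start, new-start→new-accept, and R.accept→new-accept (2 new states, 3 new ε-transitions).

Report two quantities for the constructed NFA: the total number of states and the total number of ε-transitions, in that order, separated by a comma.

Bottom-up over the parse tree:
Each of the 7 symbol leaves contributes 2 states and 0 ε-transitions.
  r? = 4 states, 3 ε-transitions
  rr? = 5 states, 3 ε-transitions
  (rr?)* = 7 states, 7 ε-transitions
  (rr?)*p = 8 states, 7 ε-transitions
  ((rr?)*p)* = 10 states, 11 ε-transitions
  sr = 3 states, 0 ε-transitions
  q|sr = 7 states, 4 ε-transitions
  r(q|sr) = 8 states, 4 ε-transitions
  ((rr?)*p)*|r(q|sr) = 20 states, 19 ε-transitions

20, 19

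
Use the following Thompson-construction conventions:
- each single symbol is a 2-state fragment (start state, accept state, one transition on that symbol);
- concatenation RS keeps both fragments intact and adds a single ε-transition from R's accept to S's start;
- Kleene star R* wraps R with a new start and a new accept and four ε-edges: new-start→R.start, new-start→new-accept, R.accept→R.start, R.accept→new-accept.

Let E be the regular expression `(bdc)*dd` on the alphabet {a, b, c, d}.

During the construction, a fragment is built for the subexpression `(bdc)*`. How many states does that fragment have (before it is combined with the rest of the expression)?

Fragment for `(bdc)*`:
Each of the 3 symbol leaves contributes a 2-state fragment.
  bdc → 6 states
  (bdc)* → 8 states

8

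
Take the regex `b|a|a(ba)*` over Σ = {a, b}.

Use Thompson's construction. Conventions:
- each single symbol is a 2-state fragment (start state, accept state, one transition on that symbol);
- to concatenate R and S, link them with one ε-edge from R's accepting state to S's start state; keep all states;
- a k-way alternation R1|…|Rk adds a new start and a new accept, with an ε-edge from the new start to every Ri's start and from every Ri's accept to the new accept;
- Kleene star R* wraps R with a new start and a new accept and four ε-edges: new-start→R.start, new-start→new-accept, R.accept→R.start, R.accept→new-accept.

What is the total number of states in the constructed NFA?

By structural recursion:
Each of the 5 symbol leaves contributes a 2-state fragment.
  ba — 4 states
  (ba)* — 6 states
  a(ba)* — 8 states
  b|a|a(ba)* — 14 states

14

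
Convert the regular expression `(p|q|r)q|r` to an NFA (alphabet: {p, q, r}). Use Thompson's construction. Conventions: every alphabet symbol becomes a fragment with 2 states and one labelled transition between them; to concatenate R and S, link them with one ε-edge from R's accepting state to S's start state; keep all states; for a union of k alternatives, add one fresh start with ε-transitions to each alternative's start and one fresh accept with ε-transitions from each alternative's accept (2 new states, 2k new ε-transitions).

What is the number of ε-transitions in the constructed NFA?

11

By structural recursion:
Each of the 5 symbol leaves contributes 0 ε-transitions.
  p|q|r → 6 ε-transitions
  (p|q|r)q → 7 ε-transitions
  (p|q|r)q|r → 11 ε-transitions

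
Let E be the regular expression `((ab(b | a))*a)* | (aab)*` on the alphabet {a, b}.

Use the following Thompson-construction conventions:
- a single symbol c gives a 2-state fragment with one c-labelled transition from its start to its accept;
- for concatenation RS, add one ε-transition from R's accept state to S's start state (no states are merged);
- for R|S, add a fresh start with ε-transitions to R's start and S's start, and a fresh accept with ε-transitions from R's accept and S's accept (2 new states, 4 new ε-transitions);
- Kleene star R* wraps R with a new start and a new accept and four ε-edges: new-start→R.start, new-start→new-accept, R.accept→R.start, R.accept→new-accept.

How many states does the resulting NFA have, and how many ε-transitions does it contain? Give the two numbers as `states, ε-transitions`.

26, 25

By structural recursion:
Each of the 8 symbol leaves contributes 2 states and 0 ε-transitions.
  b | a — 6 states, 4 ε-transitions
  ab(b | a) — 10 states, 6 ε-transitions
  (ab(b | a))* — 12 states, 10 ε-transitions
  (ab(b | a))*a — 14 states, 11 ε-transitions
  ((ab(b | a))*a)* — 16 states, 15 ε-transitions
  aab — 6 states, 2 ε-transitions
  (aab)* — 8 states, 6 ε-transitions
  ((ab(b | a))*a)* | (aab)* — 26 states, 25 ε-transitions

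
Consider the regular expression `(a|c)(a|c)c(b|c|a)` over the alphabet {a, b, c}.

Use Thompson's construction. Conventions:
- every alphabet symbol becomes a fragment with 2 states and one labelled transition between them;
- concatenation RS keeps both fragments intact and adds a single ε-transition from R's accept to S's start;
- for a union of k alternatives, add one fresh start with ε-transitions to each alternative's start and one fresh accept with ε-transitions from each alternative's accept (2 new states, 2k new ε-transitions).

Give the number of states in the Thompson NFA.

22

By structural recursion:
Each of the 8 symbol leaves contributes a 2-state fragment.
  a|c : 6 states
  a|c : 6 states
  b|c|a : 8 states
  (a|c)(a|c)c(b|c|a) : 22 states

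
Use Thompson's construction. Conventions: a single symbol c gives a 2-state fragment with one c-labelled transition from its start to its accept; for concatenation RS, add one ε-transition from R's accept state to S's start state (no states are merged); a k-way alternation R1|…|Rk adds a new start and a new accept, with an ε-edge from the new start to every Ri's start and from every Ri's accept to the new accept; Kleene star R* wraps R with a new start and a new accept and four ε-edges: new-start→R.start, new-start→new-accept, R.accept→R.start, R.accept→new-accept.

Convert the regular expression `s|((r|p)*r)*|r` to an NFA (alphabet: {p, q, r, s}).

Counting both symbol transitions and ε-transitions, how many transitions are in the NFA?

24

Building bottom-up:
Each of the 5 symbol leaves contributes 1 transition (1 symbol, 0 ε).
  r|p : 6 transitions (2 symbol, 4 ε)
  (r|p)* : 10 transitions (2 symbol, 8 ε)
  (r|p)*r : 12 transitions (3 symbol, 9 ε)
  ((r|p)*r)* : 16 transitions (3 symbol, 13 ε)
  s|((r|p)*r)*|r : 24 transitions (5 symbol, 19 ε)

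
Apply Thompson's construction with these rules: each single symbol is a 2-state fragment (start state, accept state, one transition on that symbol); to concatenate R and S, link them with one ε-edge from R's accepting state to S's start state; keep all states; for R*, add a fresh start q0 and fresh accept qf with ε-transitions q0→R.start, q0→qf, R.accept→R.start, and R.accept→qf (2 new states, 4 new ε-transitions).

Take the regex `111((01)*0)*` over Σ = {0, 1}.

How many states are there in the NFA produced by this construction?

16

Building bottom-up:
Each of the 6 symbol leaves contributes a 2-state fragment.
  01 = 4 states
  (01)* = 6 states
  (01)*0 = 8 states
  ((01)*0)* = 10 states
  111((01)*0)* = 16 states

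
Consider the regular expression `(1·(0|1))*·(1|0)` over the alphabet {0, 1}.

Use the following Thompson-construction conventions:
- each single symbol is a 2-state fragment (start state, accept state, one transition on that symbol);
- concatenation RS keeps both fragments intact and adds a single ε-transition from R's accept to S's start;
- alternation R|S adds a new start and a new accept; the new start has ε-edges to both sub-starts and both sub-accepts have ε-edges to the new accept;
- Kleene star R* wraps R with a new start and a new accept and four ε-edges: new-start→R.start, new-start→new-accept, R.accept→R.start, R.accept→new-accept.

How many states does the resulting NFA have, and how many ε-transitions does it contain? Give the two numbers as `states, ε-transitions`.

16, 14

Building bottom-up:
Each of the 5 symbol leaves contributes 2 states and 0 ε-transitions.
  0|1 : 6 states, 4 ε-transitions
  1·(0|1) : 8 states, 5 ε-transitions
  (1·(0|1))* : 10 states, 9 ε-transitions
  1|0 : 6 states, 4 ε-transitions
  (1·(0|1))*·(1|0) : 16 states, 14 ε-transitions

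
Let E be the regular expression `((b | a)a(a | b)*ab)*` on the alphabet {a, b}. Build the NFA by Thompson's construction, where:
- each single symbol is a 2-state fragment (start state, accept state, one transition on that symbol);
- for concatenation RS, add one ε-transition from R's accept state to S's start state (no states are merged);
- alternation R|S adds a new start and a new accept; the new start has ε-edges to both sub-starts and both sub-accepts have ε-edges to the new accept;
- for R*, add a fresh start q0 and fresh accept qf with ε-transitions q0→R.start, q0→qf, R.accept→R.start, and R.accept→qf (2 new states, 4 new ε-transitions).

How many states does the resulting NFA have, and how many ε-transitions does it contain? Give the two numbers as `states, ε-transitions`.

By structural recursion:
Each of the 7 symbol leaves contributes 2 states and 0 ε-transitions.
  b | a : 6 states, 4 ε-transitions
  a | b : 6 states, 4 ε-transitions
  (a | b)* : 8 states, 8 ε-transitions
  (b | a)a(a | b)*ab : 20 states, 16 ε-transitions
  ((b | a)a(a | b)*ab)* : 22 states, 20 ε-transitions

22, 20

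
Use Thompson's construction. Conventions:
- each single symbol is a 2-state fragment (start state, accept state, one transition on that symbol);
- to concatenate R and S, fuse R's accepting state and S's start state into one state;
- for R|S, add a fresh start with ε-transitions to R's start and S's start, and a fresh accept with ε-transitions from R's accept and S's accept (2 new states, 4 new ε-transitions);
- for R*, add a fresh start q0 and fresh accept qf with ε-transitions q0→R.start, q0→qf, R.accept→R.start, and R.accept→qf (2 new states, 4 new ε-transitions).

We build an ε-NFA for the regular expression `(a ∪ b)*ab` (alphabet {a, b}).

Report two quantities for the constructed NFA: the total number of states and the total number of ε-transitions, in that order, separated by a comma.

10, 8

By structural recursion:
Each of the 4 symbol leaves contributes 2 states and 0 ε-transitions.
  a ∪ b → 6 states, 4 ε-transitions
  (a ∪ b)* → 8 states, 8 ε-transitions
  (a ∪ b)*ab → 10 states, 8 ε-transitions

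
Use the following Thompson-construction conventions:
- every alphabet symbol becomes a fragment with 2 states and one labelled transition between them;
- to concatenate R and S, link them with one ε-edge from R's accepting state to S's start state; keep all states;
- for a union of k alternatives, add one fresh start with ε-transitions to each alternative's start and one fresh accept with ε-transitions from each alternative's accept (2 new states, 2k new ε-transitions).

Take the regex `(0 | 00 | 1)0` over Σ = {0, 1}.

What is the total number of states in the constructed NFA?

12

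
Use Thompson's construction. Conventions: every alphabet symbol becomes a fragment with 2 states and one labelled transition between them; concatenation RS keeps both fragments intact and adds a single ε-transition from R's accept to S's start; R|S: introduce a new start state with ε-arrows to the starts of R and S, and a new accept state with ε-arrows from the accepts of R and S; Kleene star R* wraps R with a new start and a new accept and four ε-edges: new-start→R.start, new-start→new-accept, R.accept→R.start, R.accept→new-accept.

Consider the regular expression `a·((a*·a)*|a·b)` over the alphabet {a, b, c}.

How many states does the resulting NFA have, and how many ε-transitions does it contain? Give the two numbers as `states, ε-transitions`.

16, 15

Per subexpression:
Each of the 5 symbol leaves contributes 2 states and 0 ε-transitions.
  a* = 4 states, 4 ε-transitions
  a*·a = 6 states, 5 ε-transitions
  (a*·a)* = 8 states, 9 ε-transitions
  a·b = 4 states, 1 ε-transition
  (a*·a)*|a·b = 14 states, 14 ε-transitions
  a·((a*·a)*|a·b) = 16 states, 15 ε-transitions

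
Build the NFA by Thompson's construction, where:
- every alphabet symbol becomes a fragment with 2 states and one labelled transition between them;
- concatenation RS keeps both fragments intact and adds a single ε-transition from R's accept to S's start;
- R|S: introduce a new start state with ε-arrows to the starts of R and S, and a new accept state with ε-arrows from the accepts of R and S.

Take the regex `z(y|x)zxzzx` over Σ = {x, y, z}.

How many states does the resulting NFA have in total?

18

Recursing over subexpressions:
Each of the 8 symbol leaves contributes a 2-state fragment.
  y|x : 6 states
  z(y|x)zxzzx : 18 states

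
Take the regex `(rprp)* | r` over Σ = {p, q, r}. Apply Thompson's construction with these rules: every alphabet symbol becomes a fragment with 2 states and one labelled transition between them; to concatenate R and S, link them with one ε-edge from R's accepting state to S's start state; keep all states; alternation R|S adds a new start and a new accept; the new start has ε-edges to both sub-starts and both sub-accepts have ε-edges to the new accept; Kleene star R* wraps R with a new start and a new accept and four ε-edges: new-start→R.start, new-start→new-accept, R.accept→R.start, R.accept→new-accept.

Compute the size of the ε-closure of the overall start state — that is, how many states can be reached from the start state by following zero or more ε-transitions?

6

Let C(F) = |ε-closure(F.start)| within fragment F, and note whether F accepts ε. Symbol fragments have C = 1 and do not accept ε. Then:
  rprp : C equals the left operand's closure size = 1 (its accept is not ε-reachable, so the closure stops there)
  (rprp)* : the star's fresh start ε-reaches both the body's start and the fresh accept: C = 2 + 1 = 3
  (rprp)* | r : C = 1 (new start) + (3 + 1) + 1 (new accept, since some branch ε-reaches its own accept) = 6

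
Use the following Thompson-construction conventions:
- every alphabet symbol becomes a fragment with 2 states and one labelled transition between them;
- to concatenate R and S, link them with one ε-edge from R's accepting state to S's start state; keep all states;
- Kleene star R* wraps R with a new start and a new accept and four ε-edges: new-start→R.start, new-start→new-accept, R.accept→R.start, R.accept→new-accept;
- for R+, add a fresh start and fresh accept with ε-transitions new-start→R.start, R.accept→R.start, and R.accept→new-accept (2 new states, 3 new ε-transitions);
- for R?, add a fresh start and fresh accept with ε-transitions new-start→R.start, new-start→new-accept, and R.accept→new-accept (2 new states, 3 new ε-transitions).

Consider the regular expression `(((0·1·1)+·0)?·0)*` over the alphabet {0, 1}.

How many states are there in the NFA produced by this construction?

16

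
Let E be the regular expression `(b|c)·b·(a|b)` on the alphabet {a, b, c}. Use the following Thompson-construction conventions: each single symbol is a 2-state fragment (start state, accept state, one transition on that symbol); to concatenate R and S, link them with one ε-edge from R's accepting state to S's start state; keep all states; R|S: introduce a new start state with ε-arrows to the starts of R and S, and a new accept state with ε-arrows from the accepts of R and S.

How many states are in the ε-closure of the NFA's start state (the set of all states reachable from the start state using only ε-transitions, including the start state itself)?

Work bottom-up. For each fragment F, track |ε-closure(F.start)| and whether F's accept lies in that closure (i.e. whether F accepts ε). A single-symbol fragment has closure size 1 and does not accept ε.
  b|c — new start ε-reaches every alternative's start; none of them accept ε, so the new accept is not reached: |closure| = 1 + 1 + 1 = 3
  a|b — |closure| = 1 + 1 + 1 = 3 (the new accept is not ε-reachable since no branch accepts ε)
  (b|c)·b·(a|b) — |closure| equals the left operand's closure size = 3 (its accept is not ε-reachable, so the closure stops there)

3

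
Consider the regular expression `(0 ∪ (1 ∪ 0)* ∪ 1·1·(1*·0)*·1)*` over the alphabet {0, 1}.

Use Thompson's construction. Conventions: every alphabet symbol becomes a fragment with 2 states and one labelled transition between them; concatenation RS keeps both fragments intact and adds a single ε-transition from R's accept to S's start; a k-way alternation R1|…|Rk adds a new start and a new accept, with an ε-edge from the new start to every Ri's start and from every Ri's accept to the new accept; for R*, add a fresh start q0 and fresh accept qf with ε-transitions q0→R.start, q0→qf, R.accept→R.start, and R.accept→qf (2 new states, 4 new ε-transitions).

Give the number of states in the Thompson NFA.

Per subexpression:
Each of the 8 symbol leaves contributes a 2-state fragment.
  1 ∪ 0 → 6 states
  (1 ∪ 0)* → 8 states
  1* → 4 states
  1*·0 → 6 states
  (1*·0)* → 8 states
  1·1·(1*·0)*·1 → 14 states
  0 ∪ (1 ∪ 0)* ∪ 1·1·(1*·0)*·1 → 26 states
  (0 ∪ (1 ∪ 0)* ∪ 1·1·(1*·0)*·1)* → 28 states

28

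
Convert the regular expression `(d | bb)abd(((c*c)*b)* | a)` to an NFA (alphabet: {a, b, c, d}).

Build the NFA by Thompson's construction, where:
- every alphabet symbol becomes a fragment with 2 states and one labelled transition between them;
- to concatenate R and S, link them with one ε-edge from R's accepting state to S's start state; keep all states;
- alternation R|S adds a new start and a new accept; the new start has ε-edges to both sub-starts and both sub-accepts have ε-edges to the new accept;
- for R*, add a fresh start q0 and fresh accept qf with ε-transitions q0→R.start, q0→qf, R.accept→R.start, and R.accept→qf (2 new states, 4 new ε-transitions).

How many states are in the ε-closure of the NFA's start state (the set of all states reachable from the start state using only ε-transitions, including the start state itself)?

Let C(F) = |ε-closure(F.start)| within fragment F, and note whether F accepts ε. Symbol fragments have C = 1 and do not accept ε. Then:
  bb → |closure| equals the left operand's closure size = 1 (its accept is not ε-reachable, so the closure stops there)
  d | bb → |closure| = 1 + 1 + 1 = 3 (the new accept is not ε-reachable since no branch accepts ε)
  c* → |closure| = 1 (new start) + 1 (body) + 1 (new accept) = 3
  c*c → |closure| = 3 + 1 = 4 (closure spills across the concat boundary because the left factor accepts ε)
  (c*c)* → the star's fresh start ε-reaches both the body's start and the fresh accept: |closure| = 2 + 4 = 6
  (c*c)*b → the left operand accepts ε, so the closure extends into the next operand (via the concat ε-link); |closure| = 6 + 1 = 7
  ((c*c)*b)* → the star's fresh start ε-reaches both the body's start and the fresh accept: |closure| = 2 + 7 = 9
  ((c*c)*b)* | a → |closure| = 1 (new start) + (9 + 1) + 1 (new accept, since some branch ε-reaches its own accept) = 12
  (d | bb)abd(((c*c)*b)* | a) → |closure| equals the left operand's closure size = 3 (its accept is not ε-reachable, so the closure stops there)

3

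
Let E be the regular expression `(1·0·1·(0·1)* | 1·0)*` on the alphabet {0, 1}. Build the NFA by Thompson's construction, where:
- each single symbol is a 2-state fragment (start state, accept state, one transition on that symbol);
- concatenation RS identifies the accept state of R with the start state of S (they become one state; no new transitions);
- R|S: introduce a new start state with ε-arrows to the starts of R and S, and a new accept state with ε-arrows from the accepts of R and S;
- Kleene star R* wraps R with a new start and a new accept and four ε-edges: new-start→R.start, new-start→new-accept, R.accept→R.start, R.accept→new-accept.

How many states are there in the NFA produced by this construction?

15

Bottom-up over the parse tree:
Each of the 7 symbol leaves contributes a 2-state fragment.
  0·1 — 3 states
  (0·1)* — 5 states
  1·0·1·(0·1)* — 8 states
  1·0 — 3 states
  1·0·1·(0·1)* | 1·0 — 13 states
  (1·0·1·(0·1)* | 1·0)* — 15 states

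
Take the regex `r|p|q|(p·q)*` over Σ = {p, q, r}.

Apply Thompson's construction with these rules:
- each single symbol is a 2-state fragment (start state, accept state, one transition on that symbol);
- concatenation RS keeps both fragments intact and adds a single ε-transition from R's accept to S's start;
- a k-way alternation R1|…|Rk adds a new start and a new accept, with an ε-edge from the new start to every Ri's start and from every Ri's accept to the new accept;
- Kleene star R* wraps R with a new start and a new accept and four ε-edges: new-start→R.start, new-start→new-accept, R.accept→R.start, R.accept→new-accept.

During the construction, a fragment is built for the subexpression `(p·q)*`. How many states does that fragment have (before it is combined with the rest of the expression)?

6

Fragment for `(p·q)*`:
Each of the 2 symbol leaves contributes a 2-state fragment.
  p·q → 4 states
  (p·q)* → 6 states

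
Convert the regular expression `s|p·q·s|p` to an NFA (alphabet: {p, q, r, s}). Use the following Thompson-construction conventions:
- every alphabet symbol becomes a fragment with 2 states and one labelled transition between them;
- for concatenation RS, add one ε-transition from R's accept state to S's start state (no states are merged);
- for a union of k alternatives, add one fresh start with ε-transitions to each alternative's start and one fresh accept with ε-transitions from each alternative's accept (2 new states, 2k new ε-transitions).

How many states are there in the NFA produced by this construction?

Building bottom-up:
Each of the 5 symbol leaves contributes a 2-state fragment.
  p·q·s — 6 states
  s|p·q·s|p — 12 states

12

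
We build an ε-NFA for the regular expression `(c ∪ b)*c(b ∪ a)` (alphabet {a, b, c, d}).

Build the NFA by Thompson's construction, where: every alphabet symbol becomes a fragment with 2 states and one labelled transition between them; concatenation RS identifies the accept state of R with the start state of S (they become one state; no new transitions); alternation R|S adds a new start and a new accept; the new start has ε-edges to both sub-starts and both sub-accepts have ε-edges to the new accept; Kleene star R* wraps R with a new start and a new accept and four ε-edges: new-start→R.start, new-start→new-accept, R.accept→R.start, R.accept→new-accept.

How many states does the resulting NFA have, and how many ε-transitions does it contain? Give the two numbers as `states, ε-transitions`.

Building bottom-up:
Each of the 5 symbol leaves contributes 2 states and 0 ε-transitions.
  c ∪ b → 6 states, 4 ε-transitions
  (c ∪ b)* → 8 states, 8 ε-transitions
  b ∪ a → 6 states, 4 ε-transitions
  (c ∪ b)*c(b ∪ a) → 14 states, 12 ε-transitions

14, 12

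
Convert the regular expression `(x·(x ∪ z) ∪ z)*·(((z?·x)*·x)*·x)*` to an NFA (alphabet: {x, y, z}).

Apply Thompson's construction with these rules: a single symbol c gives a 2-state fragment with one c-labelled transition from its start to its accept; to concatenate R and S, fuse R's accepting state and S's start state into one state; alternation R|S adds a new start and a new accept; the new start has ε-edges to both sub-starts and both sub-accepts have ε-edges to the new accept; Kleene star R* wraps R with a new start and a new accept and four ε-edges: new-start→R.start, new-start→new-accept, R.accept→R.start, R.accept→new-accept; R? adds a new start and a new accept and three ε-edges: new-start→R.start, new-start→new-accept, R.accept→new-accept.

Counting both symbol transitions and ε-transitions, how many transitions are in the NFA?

35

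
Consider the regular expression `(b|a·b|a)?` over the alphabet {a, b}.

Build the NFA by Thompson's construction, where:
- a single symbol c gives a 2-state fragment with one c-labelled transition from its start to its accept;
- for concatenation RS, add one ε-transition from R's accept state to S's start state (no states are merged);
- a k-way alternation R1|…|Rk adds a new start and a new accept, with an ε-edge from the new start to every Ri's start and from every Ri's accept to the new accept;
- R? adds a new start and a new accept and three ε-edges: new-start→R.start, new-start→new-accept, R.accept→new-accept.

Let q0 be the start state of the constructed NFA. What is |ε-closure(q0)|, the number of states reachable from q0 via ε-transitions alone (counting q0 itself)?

Let C(F) = |ε-closure(F.start)| within fragment F, and note whether F accepts ε. Symbol fragments have C = 1 and do not accept ε. Then:
  a·b → C equals the left operand's closure size = 1 (its accept is not ε-reachable, so the closure stops there)
  b|a·b|a → C = 1 + 1 + 1 + 1 = 4 (the new accept is not ε-reachable since no branch accepts ε)
  (b|a·b|a)? → new start has ε-edges to the inner start and to the new accept, so C = 2 + 4 = 6

6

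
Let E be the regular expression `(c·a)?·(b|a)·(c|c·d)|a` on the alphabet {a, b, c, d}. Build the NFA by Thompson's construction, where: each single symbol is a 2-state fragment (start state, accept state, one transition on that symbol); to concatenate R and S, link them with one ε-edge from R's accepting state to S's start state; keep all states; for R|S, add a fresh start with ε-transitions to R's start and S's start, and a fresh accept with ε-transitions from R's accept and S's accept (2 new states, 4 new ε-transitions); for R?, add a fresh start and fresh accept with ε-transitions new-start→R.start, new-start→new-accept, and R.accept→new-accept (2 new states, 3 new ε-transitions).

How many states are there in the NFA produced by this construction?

24

Recursing over subexpressions:
Each of the 8 symbol leaves contributes a 2-state fragment.
  c·a = 4 states
  (c·a)? = 6 states
  b|a = 6 states
  c·d = 4 states
  c|c·d = 8 states
  (c·a)?·(b|a)·(c|c·d) = 20 states
  (c·a)?·(b|a)·(c|c·d)|a = 24 states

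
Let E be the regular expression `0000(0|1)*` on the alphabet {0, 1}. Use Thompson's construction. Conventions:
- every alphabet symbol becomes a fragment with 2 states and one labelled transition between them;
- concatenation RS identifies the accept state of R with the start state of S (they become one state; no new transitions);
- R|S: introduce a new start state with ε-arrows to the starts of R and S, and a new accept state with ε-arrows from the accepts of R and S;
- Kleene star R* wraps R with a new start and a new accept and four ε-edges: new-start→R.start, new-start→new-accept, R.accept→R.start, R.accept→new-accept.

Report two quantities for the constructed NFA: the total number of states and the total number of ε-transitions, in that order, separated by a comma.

By structural recursion:
Each of the 6 symbol leaves contributes 2 states and 0 ε-transitions.
  0|1 = 6 states, 4 ε-transitions
  (0|1)* = 8 states, 8 ε-transitions
  0000(0|1)* = 12 states, 8 ε-transitions

12, 8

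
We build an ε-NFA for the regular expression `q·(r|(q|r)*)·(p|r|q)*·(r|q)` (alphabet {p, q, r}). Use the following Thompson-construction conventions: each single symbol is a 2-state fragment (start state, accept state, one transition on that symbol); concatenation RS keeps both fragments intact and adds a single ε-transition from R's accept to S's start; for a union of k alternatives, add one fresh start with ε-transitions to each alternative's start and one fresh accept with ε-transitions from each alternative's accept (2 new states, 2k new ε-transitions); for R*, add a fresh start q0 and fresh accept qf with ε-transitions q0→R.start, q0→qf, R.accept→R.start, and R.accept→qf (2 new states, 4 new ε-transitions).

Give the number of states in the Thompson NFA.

By structural recursion:
Each of the 9 symbol leaves contributes a 2-state fragment.
  q|r → 6 states
  (q|r)* → 8 states
  r|(q|r)* → 12 states
  p|r|q → 8 states
  (p|r|q)* → 10 states
  r|q → 6 states
  q·(r|(q|r)*)·(p|r|q)*·(r|q) → 30 states

30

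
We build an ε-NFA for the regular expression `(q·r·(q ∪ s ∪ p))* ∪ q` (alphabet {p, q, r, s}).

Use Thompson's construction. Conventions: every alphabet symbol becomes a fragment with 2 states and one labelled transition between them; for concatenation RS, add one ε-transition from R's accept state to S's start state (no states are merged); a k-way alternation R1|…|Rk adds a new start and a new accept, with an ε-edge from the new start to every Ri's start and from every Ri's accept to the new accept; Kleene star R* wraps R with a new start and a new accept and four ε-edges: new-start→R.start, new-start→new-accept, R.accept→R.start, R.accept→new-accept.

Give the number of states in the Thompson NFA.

By structural recursion:
Each of the 6 symbol leaves contributes a 2-state fragment.
  q ∪ s ∪ p — 8 states
  q·r·(q ∪ s ∪ p) — 12 states
  (q·r·(q ∪ s ∪ p))* — 14 states
  (q·r·(q ∪ s ∪ p))* ∪ q — 18 states

18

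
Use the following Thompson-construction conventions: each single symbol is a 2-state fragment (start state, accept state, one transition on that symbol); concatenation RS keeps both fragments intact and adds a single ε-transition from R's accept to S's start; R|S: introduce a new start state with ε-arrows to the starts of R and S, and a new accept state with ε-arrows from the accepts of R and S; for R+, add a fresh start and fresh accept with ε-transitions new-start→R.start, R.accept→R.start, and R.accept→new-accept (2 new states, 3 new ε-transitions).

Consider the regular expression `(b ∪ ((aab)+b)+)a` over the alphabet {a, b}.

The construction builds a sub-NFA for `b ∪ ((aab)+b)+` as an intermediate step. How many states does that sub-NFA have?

16

Fragment for `b ∪ ((aab)+b)+`:
Each of the 5 symbol leaves contributes a 2-state fragment.
  aab — 6 states
  (aab)+ — 8 states
  (aab)+b — 10 states
  ((aab)+b)+ — 12 states
  b ∪ ((aab)+b)+ — 16 states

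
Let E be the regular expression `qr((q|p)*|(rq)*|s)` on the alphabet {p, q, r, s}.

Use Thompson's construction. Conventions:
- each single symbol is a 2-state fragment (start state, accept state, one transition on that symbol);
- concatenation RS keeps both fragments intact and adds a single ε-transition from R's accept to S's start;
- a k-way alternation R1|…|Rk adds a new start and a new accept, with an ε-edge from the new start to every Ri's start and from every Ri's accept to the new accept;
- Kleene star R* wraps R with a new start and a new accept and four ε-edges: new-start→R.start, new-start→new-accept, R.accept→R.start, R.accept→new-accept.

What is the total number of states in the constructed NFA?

By structural recursion:
Each of the 7 symbol leaves contributes a 2-state fragment.
  q|p → 6 states
  (q|p)* → 8 states
  rq → 4 states
  (rq)* → 6 states
  (q|p)*|(rq)*|s → 18 states
  qr((q|p)*|(rq)*|s) → 22 states

22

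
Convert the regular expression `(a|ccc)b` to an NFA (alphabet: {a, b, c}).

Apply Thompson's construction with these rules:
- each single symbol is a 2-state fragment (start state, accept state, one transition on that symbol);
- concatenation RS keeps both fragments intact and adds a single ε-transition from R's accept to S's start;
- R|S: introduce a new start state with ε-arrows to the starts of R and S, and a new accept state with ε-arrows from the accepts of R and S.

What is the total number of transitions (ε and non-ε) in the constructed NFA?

12

Bottom-up over the parse tree:
Each of the 5 symbol leaves contributes 1 transition (1 symbol, 0 ε).
  ccc : 5 transitions (3 symbol, 2 ε)
  a|ccc : 10 transitions (4 symbol, 6 ε)
  (a|ccc)b : 12 transitions (5 symbol, 7 ε)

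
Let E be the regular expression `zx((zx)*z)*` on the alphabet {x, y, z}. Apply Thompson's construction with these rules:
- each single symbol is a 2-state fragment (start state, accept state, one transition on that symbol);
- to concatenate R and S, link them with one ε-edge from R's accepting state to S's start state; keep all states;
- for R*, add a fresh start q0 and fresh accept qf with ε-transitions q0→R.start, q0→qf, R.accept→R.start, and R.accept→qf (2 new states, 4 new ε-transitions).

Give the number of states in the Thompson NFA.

14

By structural recursion:
Each of the 5 symbol leaves contributes a 2-state fragment.
  zx → 4 states
  (zx)* → 6 states
  (zx)*z → 8 states
  ((zx)*z)* → 10 states
  zx((zx)*z)* → 14 states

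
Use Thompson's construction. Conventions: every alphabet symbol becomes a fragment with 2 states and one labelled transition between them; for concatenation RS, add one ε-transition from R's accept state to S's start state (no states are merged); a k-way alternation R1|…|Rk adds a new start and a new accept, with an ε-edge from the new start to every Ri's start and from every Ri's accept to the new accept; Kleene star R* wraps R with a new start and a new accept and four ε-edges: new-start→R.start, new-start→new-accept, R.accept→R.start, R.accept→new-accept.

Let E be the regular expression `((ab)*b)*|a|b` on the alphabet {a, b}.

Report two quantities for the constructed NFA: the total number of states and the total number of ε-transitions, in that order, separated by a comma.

By structural recursion:
Each of the 5 symbol leaves contributes 2 states and 0 ε-transitions.
  ab = 4 states, 1 ε-transition
  (ab)* = 6 states, 5 ε-transitions
  (ab)*b = 8 states, 6 ε-transitions
  ((ab)*b)* = 10 states, 10 ε-transitions
  ((ab)*b)*|a|b = 16 states, 16 ε-transitions

16, 16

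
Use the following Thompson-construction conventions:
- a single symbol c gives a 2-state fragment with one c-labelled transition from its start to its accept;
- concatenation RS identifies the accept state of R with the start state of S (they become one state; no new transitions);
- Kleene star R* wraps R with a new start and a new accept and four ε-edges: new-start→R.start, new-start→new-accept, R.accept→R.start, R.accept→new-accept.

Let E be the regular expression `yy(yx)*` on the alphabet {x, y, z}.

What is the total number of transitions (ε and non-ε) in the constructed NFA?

8

By structural recursion:
Each of the 4 symbol leaves contributes 1 transition (1 symbol, 0 ε).
  yx → 2 transitions (2 symbol, 0 ε)
  (yx)* → 6 transitions (2 symbol, 4 ε)
  yy(yx)* → 8 transitions (4 symbol, 4 ε)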